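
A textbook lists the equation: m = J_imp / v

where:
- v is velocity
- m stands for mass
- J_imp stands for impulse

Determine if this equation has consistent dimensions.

Yes

v (velocity) has dimensions [L T^-1].
m (mass) has dimensions [M].
J_imp (impulse) has dimensions [L M T^-1].

Left side: [M]
Right side: [M]

Both sides have the same dimensions, so the equation is dimensionally consistent.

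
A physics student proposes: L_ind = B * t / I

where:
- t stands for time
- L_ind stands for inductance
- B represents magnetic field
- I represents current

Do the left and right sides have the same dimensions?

No

t (time) has dimensions [T].
L_ind (inductance) has dimensions [I^-2 L^2 M T^-2].
B (magnetic field) has dimensions [I^-1 M T^-2].
I (current) has dimensions [I].

Left side: [I^-2 L^2 M T^-2]
Right side: [I^-2 M T^-1]

The two sides have different dimensions, so the equation is NOT dimensionally consistent.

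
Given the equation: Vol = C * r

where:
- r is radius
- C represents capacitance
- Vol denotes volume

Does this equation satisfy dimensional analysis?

No

r (radius) has dimensions [L].
C (capacitance) has dimensions [I^2 L^-2 M^-1 T^4].
Vol (volume) has dimensions [L^3].

Left side: [L^3]
Right side: [I^2 L^-1 M^-1 T^4]

The two sides have different dimensions, so the equation is NOT dimensionally consistent.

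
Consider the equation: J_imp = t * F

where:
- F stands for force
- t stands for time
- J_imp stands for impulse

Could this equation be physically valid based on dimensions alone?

Yes

F (force) has dimensions [L M T^-2].
t (time) has dimensions [T].
J_imp (impulse) has dimensions [L M T^-1].

Left side: [L M T^-1]
Right side: [L M T^-1]

Both sides have the same dimensions, so the equation is dimensionally consistent.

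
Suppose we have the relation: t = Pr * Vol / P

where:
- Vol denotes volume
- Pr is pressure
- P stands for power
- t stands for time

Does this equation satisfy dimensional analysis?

Yes

Vol (volume) has dimensions [L^3].
Pr (pressure) has dimensions [L^-1 M T^-2].
P (power) has dimensions [L^2 M T^-3].
t (time) has dimensions [T].

Left side: [T]
Right side: [T]

Both sides have the same dimensions, so the equation is dimensionally consistent.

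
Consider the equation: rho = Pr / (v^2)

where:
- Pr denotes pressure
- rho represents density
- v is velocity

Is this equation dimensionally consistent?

Yes

Pr (pressure) has dimensions [L^-1 M T^-2].
rho (density) has dimensions [L^-3 M].
v (velocity) has dimensions [L T^-1].

Left side: [L^-3 M]
Right side: [L^-3 M]

Both sides have the same dimensions, so the equation is dimensionally consistent.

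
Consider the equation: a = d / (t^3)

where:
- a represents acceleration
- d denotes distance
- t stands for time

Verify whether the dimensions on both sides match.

No

a (acceleration) has dimensions [L T^-2].
d (distance) has dimensions [L].
t (time) has dimensions [T].

Left side: [L T^-2]
Right side: [L T^-3]

The two sides have different dimensions, so the equation is NOT dimensionally consistent.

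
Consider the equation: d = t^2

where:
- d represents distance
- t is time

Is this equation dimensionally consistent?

No

d (distance) has dimensions [L].
t (time) has dimensions [T].

Left side: [L]
Right side: [T^2]

The two sides have different dimensions, so the equation is NOT dimensionally consistent.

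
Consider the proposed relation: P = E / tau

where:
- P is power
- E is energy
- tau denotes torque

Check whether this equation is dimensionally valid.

No

P (power) has dimensions [L^2 M T^-3].
E (energy) has dimensions [L^2 M T^-2].
tau (torque) has dimensions [L^2 M T^-2].

Left side: [L^2 M T^-3]
Right side: [dimensionless]

The two sides have different dimensions, so the equation is NOT dimensionally consistent.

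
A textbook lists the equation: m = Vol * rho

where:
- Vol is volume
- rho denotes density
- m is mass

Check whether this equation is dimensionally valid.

Yes

Vol (volume) has dimensions [L^3].
rho (density) has dimensions [L^-3 M].
m (mass) has dimensions [M].

Left side: [M]
Right side: [M]

Both sides have the same dimensions, so the equation is dimensionally consistent.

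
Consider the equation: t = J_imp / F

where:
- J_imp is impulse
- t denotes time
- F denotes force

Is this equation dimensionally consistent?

Yes

J_imp (impulse) has dimensions [L M T^-1].
t (time) has dimensions [T].
F (force) has dimensions [L M T^-2].

Left side: [T]
Right side: [T]

Both sides have the same dimensions, so the equation is dimensionally consistent.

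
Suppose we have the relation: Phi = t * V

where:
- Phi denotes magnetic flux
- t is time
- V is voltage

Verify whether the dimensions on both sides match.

Yes

Phi (magnetic flux) has dimensions [I^-1 L^2 M T^-2].
t (time) has dimensions [T].
V (voltage) has dimensions [I^-1 L^2 M T^-3].

Left side: [I^-1 L^2 M T^-2]
Right side: [I^-1 L^2 M T^-2]

Both sides have the same dimensions, so the equation is dimensionally consistent.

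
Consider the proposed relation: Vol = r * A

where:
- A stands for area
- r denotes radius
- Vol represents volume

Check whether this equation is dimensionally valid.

Yes

A (area) has dimensions [L^2].
r (radius) has dimensions [L].
Vol (volume) has dimensions [L^3].

Left side: [L^3]
Right side: [L^3]

Both sides have the same dimensions, so the equation is dimensionally consistent.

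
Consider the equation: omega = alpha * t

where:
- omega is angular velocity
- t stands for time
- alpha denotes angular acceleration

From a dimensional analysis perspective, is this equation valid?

Yes

omega (angular velocity) has dimensions [T^-1].
t (time) has dimensions [T].
alpha (angular acceleration) has dimensions [T^-2].

Left side: [T^-1]
Right side: [T^-1]

Both sides have the same dimensions, so the equation is dimensionally consistent.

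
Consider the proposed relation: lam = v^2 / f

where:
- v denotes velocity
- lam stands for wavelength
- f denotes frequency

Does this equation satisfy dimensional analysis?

No

v (velocity) has dimensions [L T^-1].
lam (wavelength) has dimensions [L].
f (frequency) has dimensions [T^-1].

Left side: [L]
Right side: [L^2 T^-1]

The two sides have different dimensions, so the equation is NOT dimensionally consistent.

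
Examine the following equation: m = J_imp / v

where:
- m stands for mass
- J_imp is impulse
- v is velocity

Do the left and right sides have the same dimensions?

Yes

m (mass) has dimensions [M].
J_imp (impulse) has dimensions [L M T^-1].
v (velocity) has dimensions [L T^-1].

Left side: [M]
Right side: [M]

Both sides have the same dimensions, so the equation is dimensionally consistent.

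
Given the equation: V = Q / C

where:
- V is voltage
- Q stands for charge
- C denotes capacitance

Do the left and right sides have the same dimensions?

Yes

V (voltage) has dimensions [I^-1 L^2 M T^-3].
Q (charge) has dimensions [I T].
C (capacitance) has dimensions [I^2 L^-2 M^-1 T^4].

Left side: [I^-1 L^2 M T^-3]
Right side: [I^-1 L^2 M T^-3]

Both sides have the same dimensions, so the equation is dimensionally consistent.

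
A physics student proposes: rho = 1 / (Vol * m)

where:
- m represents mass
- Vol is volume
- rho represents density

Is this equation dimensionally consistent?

No

m (mass) has dimensions [M].
Vol (volume) has dimensions [L^3].
rho (density) has dimensions [L^-3 M].

Left side: [L^-3 M]
Right side: [L^-3 M^-1]

The two sides have different dimensions, so the equation is NOT dimensionally consistent.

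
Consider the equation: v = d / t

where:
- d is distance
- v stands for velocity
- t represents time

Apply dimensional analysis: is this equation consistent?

Yes

d (distance) has dimensions [L].
v (velocity) has dimensions [L T^-1].
t (time) has dimensions [T].

Left side: [L T^-1]
Right side: [L T^-1]

Both sides have the same dimensions, so the equation is dimensionally consistent.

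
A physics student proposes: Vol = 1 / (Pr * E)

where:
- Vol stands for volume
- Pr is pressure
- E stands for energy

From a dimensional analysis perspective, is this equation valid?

No

Vol (volume) has dimensions [L^3].
Pr (pressure) has dimensions [L^-1 M T^-2].
E (energy) has dimensions [L^2 M T^-2].

Left side: [L^3]
Right side: [L^-1 M^-2 T^4]

The two sides have different dimensions, so the equation is NOT dimensionally consistent.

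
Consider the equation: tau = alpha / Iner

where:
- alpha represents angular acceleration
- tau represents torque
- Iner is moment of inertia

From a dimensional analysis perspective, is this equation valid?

No

alpha (angular acceleration) has dimensions [T^-2].
tau (torque) has dimensions [L^2 M T^-2].
Iner (moment of inertia) has dimensions [L^2 M].

Left side: [L^2 M T^-2]
Right side: [L^-2 M^-1 T^-2]

The two sides have different dimensions, so the equation is NOT dimensionally consistent.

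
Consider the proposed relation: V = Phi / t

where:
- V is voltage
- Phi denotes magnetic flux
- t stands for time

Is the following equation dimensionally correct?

Yes

V (voltage) has dimensions [I^-1 L^2 M T^-3].
Phi (magnetic flux) has dimensions [I^-1 L^2 M T^-2].
t (time) has dimensions [T].

Left side: [I^-1 L^2 M T^-3]
Right side: [I^-1 L^2 M T^-3]

Both sides have the same dimensions, so the equation is dimensionally consistent.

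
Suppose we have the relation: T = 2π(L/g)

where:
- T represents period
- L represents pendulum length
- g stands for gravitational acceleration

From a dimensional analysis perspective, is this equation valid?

No

T (period) has dimensions [T].
L (pendulum length) has dimensions [L].
g (gravitational acceleration) has dimensions [L T^-2].

Left side: [T]
Right side: [T^2]

The two sides have different dimensions, so the equation is NOT dimensionally consistent.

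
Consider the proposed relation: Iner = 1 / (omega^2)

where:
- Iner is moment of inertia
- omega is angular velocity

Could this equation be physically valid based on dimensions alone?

No

Iner (moment of inertia) has dimensions [L^2 M].
omega (angular velocity) has dimensions [T^-1].

Left side: [L^2 M]
Right side: [T^2]

The two sides have different dimensions, so the equation is NOT dimensionally consistent.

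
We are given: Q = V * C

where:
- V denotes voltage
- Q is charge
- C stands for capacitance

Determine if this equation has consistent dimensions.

Yes

V (voltage) has dimensions [I^-1 L^2 M T^-3].
Q (charge) has dimensions [I T].
C (capacitance) has dimensions [I^2 L^-2 M^-1 T^4].

Left side: [I T]
Right side: [I T]

Both sides have the same dimensions, so the equation is dimensionally consistent.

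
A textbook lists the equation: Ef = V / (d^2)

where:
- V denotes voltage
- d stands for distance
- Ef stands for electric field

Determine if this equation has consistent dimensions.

No

V (voltage) has dimensions [I^-1 L^2 M T^-3].
d (distance) has dimensions [L].
Ef (electric field) has dimensions [I^-1 L M T^-3].

Left side: [I^-1 L M T^-3]
Right side: [I^-1 M T^-3]

The two sides have different dimensions, so the equation is NOT dimensionally consistent.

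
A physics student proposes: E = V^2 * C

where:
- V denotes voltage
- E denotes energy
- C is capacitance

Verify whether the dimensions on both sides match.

Yes

V (voltage) has dimensions [I^-1 L^2 M T^-3].
E (energy) has dimensions [L^2 M T^-2].
C (capacitance) has dimensions [I^2 L^-2 M^-1 T^4].

Left side: [L^2 M T^-2]
Right side: [L^2 M T^-2]

Both sides have the same dimensions, so the equation is dimensionally consistent.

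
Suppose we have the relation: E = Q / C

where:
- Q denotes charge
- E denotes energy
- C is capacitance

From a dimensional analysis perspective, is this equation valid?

No

Q (charge) has dimensions [I T].
E (energy) has dimensions [L^2 M T^-2].
C (capacitance) has dimensions [I^2 L^-2 M^-1 T^4].

Left side: [L^2 M T^-2]
Right side: [I^-1 L^2 M T^-3]

The two sides have different dimensions, so the equation is NOT dimensionally consistent.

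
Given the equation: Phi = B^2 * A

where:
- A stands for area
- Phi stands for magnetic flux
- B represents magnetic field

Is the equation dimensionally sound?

No

A (area) has dimensions [L^2].
Phi (magnetic flux) has dimensions [I^-1 L^2 M T^-2].
B (magnetic field) has dimensions [I^-1 M T^-2].

Left side: [I^-1 L^2 M T^-2]
Right side: [I^-2 L^2 M^2 T^-4]

The two sides have different dimensions, so the equation is NOT dimensionally consistent.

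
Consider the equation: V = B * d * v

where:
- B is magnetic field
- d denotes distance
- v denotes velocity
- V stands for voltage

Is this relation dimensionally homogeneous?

Yes

B (magnetic field) has dimensions [I^-1 M T^-2].
d (distance) has dimensions [L].
v (velocity) has dimensions [L T^-1].
V (voltage) has dimensions [I^-1 L^2 M T^-3].

Left side: [I^-1 L^2 M T^-3]
Right side: [I^-1 L^2 M T^-3]

Both sides have the same dimensions, so the equation is dimensionally consistent.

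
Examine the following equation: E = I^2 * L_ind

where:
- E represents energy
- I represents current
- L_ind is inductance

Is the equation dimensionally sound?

Yes

E (energy) has dimensions [L^2 M T^-2].
I (current) has dimensions [I].
L_ind (inductance) has dimensions [I^-2 L^2 M T^-2].

Left side: [L^2 M T^-2]
Right side: [L^2 M T^-2]

Both sides have the same dimensions, so the equation is dimensionally consistent.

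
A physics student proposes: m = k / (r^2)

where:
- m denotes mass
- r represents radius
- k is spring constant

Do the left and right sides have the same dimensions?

No

m (mass) has dimensions [M].
r (radius) has dimensions [L].
k (spring constant) has dimensions [M T^-2].

Left side: [M]
Right side: [L^-2 M T^-2]

The two sides have different dimensions, so the equation is NOT dimensionally consistent.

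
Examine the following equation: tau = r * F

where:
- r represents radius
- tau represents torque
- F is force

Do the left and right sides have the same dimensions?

Yes

r (radius) has dimensions [L].
tau (torque) has dimensions [L^2 M T^-2].
F (force) has dimensions [L M T^-2].

Left side: [L^2 M T^-2]
Right side: [L^2 M T^-2]

Both sides have the same dimensions, so the equation is dimensionally consistent.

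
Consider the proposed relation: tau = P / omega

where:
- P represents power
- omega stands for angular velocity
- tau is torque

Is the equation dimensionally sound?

Yes

P (power) has dimensions [L^2 M T^-3].
omega (angular velocity) has dimensions [T^-1].
tau (torque) has dimensions [L^2 M T^-2].

Left side: [L^2 M T^-2]
Right side: [L^2 M T^-2]

Both sides have the same dimensions, so the equation is dimensionally consistent.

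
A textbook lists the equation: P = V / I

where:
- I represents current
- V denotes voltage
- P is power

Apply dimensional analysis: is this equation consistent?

No

I (current) has dimensions [I].
V (voltage) has dimensions [I^-1 L^2 M T^-3].
P (power) has dimensions [L^2 M T^-3].

Left side: [L^2 M T^-3]
Right side: [I^-2 L^2 M T^-3]

The two sides have different dimensions, so the equation is NOT dimensionally consistent.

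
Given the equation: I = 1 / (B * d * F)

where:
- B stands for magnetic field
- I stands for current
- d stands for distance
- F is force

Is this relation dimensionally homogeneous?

No

B (magnetic field) has dimensions [I^-1 M T^-2].
I (current) has dimensions [I].
d (distance) has dimensions [L].
F (force) has dimensions [L M T^-2].

Left side: [I]
Right side: [I L^-2 M^-2 T^4]

The two sides have different dimensions, so the equation is NOT dimensionally consistent.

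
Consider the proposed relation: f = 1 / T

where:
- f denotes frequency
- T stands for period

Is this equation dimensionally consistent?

Yes

f (frequency) has dimensions [T^-1].
T (period) has dimensions [T].

Left side: [T^-1]
Right side: [T^-1]

Both sides have the same dimensions, so the equation is dimensionally consistent.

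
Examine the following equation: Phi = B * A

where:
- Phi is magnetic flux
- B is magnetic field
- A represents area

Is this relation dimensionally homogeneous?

Yes

Phi (magnetic flux) has dimensions [I^-1 L^2 M T^-2].
B (magnetic field) has dimensions [I^-1 M T^-2].
A (area) has dimensions [L^2].

Left side: [I^-1 L^2 M T^-2]
Right side: [I^-1 L^2 M T^-2]

Both sides have the same dimensions, so the equation is dimensionally consistent.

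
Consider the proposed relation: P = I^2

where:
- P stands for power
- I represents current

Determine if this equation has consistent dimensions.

No

P (power) has dimensions [L^2 M T^-3].
I (current) has dimensions [I].

Left side: [L^2 M T^-3]
Right side: [I^2]

The two sides have different dimensions, so the equation is NOT dimensionally consistent.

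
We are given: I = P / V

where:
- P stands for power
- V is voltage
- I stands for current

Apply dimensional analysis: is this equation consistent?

Yes

P (power) has dimensions [L^2 M T^-3].
V (voltage) has dimensions [I^-1 L^2 M T^-3].
I (current) has dimensions [I].

Left side: [I]
Right side: [I]

Both sides have the same dimensions, so the equation is dimensionally consistent.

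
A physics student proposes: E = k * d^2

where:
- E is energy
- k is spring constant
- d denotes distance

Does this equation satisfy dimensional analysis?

Yes

E (energy) has dimensions [L^2 M T^-2].
k (spring constant) has dimensions [M T^-2].
d (distance) has dimensions [L].

Left side: [L^2 M T^-2]
Right side: [L^2 M T^-2]

Both sides have the same dimensions, so the equation is dimensionally consistent.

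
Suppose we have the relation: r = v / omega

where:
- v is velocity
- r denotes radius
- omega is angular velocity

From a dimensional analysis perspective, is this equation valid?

Yes

v (velocity) has dimensions [L T^-1].
r (radius) has dimensions [L].
omega (angular velocity) has dimensions [T^-1].

Left side: [L]
Right side: [L]

Both sides have the same dimensions, so the equation is dimensionally consistent.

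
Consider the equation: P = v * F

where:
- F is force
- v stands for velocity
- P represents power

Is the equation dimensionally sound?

Yes

F (force) has dimensions [L M T^-2].
v (velocity) has dimensions [L T^-1].
P (power) has dimensions [L^2 M T^-3].

Left side: [L^2 M T^-3]
Right side: [L^2 M T^-3]

Both sides have the same dimensions, so the equation is dimensionally consistent.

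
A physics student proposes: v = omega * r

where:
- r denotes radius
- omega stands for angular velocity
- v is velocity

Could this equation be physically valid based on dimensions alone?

Yes

r (radius) has dimensions [L].
omega (angular velocity) has dimensions [T^-1].
v (velocity) has dimensions [L T^-1].

Left side: [L T^-1]
Right side: [L T^-1]

Both sides have the same dimensions, so the equation is dimensionally consistent.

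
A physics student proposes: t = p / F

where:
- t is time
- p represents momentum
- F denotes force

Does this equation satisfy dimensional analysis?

Yes

t (time) has dimensions [T].
p (momentum) has dimensions [L M T^-1].
F (force) has dimensions [L M T^-2].

Left side: [T]
Right side: [T]

Both sides have the same dimensions, so the equation is dimensionally consistent.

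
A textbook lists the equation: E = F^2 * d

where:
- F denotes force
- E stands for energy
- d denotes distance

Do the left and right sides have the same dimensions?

No

F (force) has dimensions [L M T^-2].
E (energy) has dimensions [L^2 M T^-2].
d (distance) has dimensions [L].

Left side: [L^2 M T^-2]
Right side: [L^3 M^2 T^-4]

The two sides have different dimensions, so the equation is NOT dimensionally consistent.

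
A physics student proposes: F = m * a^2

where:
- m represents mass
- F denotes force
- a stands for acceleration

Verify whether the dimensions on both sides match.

No

m (mass) has dimensions [M].
F (force) has dimensions [L M T^-2].
a (acceleration) has dimensions [L T^-2].

Left side: [L M T^-2]
Right side: [L^2 M T^-4]

The two sides have different dimensions, so the equation is NOT dimensionally consistent.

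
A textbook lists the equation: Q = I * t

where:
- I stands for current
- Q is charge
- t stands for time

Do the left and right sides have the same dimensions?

Yes

I (current) has dimensions [I].
Q (charge) has dimensions [I T].
t (time) has dimensions [T].

Left side: [I T]
Right side: [I T]

Both sides have the same dimensions, so the equation is dimensionally consistent.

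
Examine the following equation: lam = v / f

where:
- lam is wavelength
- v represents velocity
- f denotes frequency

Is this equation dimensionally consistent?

Yes

lam (wavelength) has dimensions [L].
v (velocity) has dimensions [L T^-1].
f (frequency) has dimensions [T^-1].

Left side: [L]
Right side: [L]

Both sides have the same dimensions, so the equation is dimensionally consistent.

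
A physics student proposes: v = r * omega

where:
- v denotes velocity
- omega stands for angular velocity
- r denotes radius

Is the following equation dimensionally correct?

Yes

v (velocity) has dimensions [L T^-1].
omega (angular velocity) has dimensions [T^-1].
r (radius) has dimensions [L].

Left side: [L T^-1]
Right side: [L T^-1]

Both sides have the same dimensions, so the equation is dimensionally consistent.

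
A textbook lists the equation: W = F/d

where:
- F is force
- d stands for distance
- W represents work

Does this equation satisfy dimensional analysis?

No

F (force) has dimensions [L M T^-2].
d (distance) has dimensions [L].
W (work) has dimensions [L^2 M T^-2].

Left side: [L^2 M T^-2]
Right side: [M T^-2]

The two sides have different dimensions, so the equation is NOT dimensionally consistent.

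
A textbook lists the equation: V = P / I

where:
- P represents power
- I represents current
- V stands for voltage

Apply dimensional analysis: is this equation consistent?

Yes

P (power) has dimensions [L^2 M T^-3].
I (current) has dimensions [I].
V (voltage) has dimensions [I^-1 L^2 M T^-3].

Left side: [I^-1 L^2 M T^-3]
Right side: [I^-1 L^2 M T^-3]

Both sides have the same dimensions, so the equation is dimensionally consistent.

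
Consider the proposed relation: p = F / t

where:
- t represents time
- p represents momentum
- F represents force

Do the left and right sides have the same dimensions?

No

t (time) has dimensions [T].
p (momentum) has dimensions [L M T^-1].
F (force) has dimensions [L M T^-2].

Left side: [L M T^-1]
Right side: [L M T^-3]

The two sides have different dimensions, so the equation is NOT dimensionally consistent.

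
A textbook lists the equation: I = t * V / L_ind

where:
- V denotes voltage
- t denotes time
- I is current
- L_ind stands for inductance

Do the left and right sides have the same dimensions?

Yes

V (voltage) has dimensions [I^-1 L^2 M T^-3].
t (time) has dimensions [T].
I (current) has dimensions [I].
L_ind (inductance) has dimensions [I^-2 L^2 M T^-2].

Left side: [I]
Right side: [I]

Both sides have the same dimensions, so the equation is dimensionally consistent.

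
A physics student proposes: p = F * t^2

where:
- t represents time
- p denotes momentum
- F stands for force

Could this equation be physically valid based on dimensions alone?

No

t (time) has dimensions [T].
p (momentum) has dimensions [L M T^-1].
F (force) has dimensions [L M T^-2].

Left side: [L M T^-1]
Right side: [L M]

The two sides have different dimensions, so the equation is NOT dimensionally consistent.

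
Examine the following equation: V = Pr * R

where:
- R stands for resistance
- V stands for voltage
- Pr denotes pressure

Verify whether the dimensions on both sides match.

No

R (resistance) has dimensions [I^-2 L^2 M T^-3].
V (voltage) has dimensions [I^-1 L^2 M T^-3].
Pr (pressure) has dimensions [L^-1 M T^-2].

Left side: [I^-1 L^2 M T^-3]
Right side: [I^-2 L M^2 T^-5]

The two sides have different dimensions, so the equation is NOT dimensionally consistent.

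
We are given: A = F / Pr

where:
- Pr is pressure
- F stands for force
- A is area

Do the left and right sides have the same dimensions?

Yes

Pr (pressure) has dimensions [L^-1 M T^-2].
F (force) has dimensions [L M T^-2].
A (area) has dimensions [L^2].

Left side: [L^2]
Right side: [L^2]

Both sides have the same dimensions, so the equation is dimensionally consistent.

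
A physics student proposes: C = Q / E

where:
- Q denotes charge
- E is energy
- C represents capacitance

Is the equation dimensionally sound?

No

Q (charge) has dimensions [I T].
E (energy) has dimensions [L^2 M T^-2].
C (capacitance) has dimensions [I^2 L^-2 M^-1 T^4].

Left side: [I^2 L^-2 M^-1 T^4]
Right side: [I L^-2 M^-1 T^3]

The two sides have different dimensions, so the equation is NOT dimensionally consistent.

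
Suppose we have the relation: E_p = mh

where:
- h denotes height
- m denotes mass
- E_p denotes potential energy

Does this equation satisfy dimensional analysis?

No

h (height) has dimensions [L].
m (mass) has dimensions [M].
E_p (potential energy) has dimensions [L^2 M T^-2].

Left side: [L^2 M T^-2]
Right side: [L M]

The two sides have different dimensions, so the equation is NOT dimensionally consistent.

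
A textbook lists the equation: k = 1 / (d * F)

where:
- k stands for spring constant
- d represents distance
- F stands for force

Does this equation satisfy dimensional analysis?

No

k (spring constant) has dimensions [M T^-2].
d (distance) has dimensions [L].
F (force) has dimensions [L M T^-2].

Left side: [M T^-2]
Right side: [L^-2 M^-1 T^2]

The two sides have different dimensions, so the equation is NOT dimensionally consistent.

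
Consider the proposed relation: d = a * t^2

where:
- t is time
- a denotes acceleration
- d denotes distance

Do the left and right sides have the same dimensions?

Yes

t (time) has dimensions [T].
a (acceleration) has dimensions [L T^-2].
d (distance) has dimensions [L].

Left side: [L]
Right side: [L]

Both sides have the same dimensions, so the equation is dimensionally consistent.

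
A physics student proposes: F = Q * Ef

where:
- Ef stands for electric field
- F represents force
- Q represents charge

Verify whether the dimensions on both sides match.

Yes

Ef (electric field) has dimensions [I^-1 L M T^-3].
F (force) has dimensions [L M T^-2].
Q (charge) has dimensions [I T].

Left side: [L M T^-2]
Right side: [L M T^-2]

Both sides have the same dimensions, so the equation is dimensionally consistent.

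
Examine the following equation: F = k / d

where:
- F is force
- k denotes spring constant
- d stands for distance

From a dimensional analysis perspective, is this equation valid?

No

F (force) has dimensions [L M T^-2].
k (spring constant) has dimensions [M T^-2].
d (distance) has dimensions [L].

Left side: [L M T^-2]
Right side: [L^-1 M T^-2]

The two sides have different dimensions, so the equation is NOT dimensionally consistent.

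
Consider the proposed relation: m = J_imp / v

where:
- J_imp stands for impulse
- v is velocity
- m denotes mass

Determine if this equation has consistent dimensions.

Yes

J_imp (impulse) has dimensions [L M T^-1].
v (velocity) has dimensions [L T^-1].
m (mass) has dimensions [M].

Left side: [M]
Right side: [M]

Both sides have the same dimensions, so the equation is dimensionally consistent.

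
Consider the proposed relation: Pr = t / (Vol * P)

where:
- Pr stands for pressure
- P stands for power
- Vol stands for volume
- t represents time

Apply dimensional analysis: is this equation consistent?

No

Pr (pressure) has dimensions [L^-1 M T^-2].
P (power) has dimensions [L^2 M T^-3].
Vol (volume) has dimensions [L^3].
t (time) has dimensions [T].

Left side: [L^-1 M T^-2]
Right side: [L^-5 M^-1 T^4]

The two sides have different dimensions, so the equation is NOT dimensionally consistent.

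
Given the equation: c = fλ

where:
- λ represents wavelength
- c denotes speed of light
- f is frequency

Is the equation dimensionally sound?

Yes

λ (wavelength) has dimensions [L].
c (speed of light) has dimensions [L T^-1].
f (frequency) has dimensions [T^-1].

Left side: [L T^-1]
Right side: [L T^-1]

Both sides have the same dimensions, so the equation is dimensionally consistent.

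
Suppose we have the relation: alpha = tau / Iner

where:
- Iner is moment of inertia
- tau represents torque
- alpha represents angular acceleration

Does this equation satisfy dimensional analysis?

Yes

Iner (moment of inertia) has dimensions [L^2 M].
tau (torque) has dimensions [L^2 M T^-2].
alpha (angular acceleration) has dimensions [T^-2].

Left side: [T^-2]
Right side: [T^-2]

Both sides have the same dimensions, so the equation is dimensionally consistent.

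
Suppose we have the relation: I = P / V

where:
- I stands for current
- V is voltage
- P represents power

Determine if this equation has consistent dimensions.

Yes

I (current) has dimensions [I].
V (voltage) has dimensions [I^-1 L^2 M T^-3].
P (power) has dimensions [L^2 M T^-3].

Left side: [I]
Right side: [I]

Both sides have the same dimensions, so the equation is dimensionally consistent.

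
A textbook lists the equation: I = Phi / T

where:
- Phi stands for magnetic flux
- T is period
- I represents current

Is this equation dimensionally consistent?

No

Phi (magnetic flux) has dimensions [I^-1 L^2 M T^-2].
T (period) has dimensions [T].
I (current) has dimensions [I].

Left side: [I]
Right side: [I^-1 L^2 M T^-3]

The two sides have different dimensions, so the equation is NOT dimensionally consistent.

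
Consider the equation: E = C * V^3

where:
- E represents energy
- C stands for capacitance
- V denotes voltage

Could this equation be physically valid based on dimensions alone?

No

E (energy) has dimensions [L^2 M T^-2].
C (capacitance) has dimensions [I^2 L^-2 M^-1 T^4].
V (voltage) has dimensions [I^-1 L^2 M T^-3].

Left side: [L^2 M T^-2]
Right side: [I^-1 L^4 M^2 T^-5]

The two sides have different dimensions, so the equation is NOT dimensionally consistent.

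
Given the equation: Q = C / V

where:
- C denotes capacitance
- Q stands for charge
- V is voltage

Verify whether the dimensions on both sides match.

No

C (capacitance) has dimensions [I^2 L^-2 M^-1 T^4].
Q (charge) has dimensions [I T].
V (voltage) has dimensions [I^-1 L^2 M T^-3].

Left side: [I T]
Right side: [I^3 L^-4 M^-2 T^7]

The two sides have different dimensions, so the equation is NOT dimensionally consistent.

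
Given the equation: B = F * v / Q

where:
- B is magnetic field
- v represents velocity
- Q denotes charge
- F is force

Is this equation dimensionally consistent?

No

B (magnetic field) has dimensions [I^-1 M T^-2].
v (velocity) has dimensions [L T^-1].
Q (charge) has dimensions [I T].
F (force) has dimensions [L M T^-2].

Left side: [I^-1 M T^-2]
Right side: [I^-1 L^2 M T^-4]

The two sides have different dimensions, so the equation is NOT dimensionally consistent.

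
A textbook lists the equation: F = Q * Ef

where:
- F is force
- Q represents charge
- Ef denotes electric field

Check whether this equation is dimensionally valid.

Yes

F (force) has dimensions [L M T^-2].
Q (charge) has dimensions [I T].
Ef (electric field) has dimensions [I^-1 L M T^-3].

Left side: [L M T^-2]
Right side: [L M T^-2]

Both sides have the same dimensions, so the equation is dimensionally consistent.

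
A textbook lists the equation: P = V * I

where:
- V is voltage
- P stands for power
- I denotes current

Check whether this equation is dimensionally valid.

Yes

V (voltage) has dimensions [I^-1 L^2 M T^-3].
P (power) has dimensions [L^2 M T^-3].
I (current) has dimensions [I].

Left side: [L^2 M T^-3]
Right side: [L^2 M T^-3]

Both sides have the same dimensions, so the equation is dimensionally consistent.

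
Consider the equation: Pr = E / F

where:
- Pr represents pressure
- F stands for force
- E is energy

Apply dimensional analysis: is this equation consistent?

No

Pr (pressure) has dimensions [L^-1 M T^-2].
F (force) has dimensions [L M T^-2].
E (energy) has dimensions [L^2 M T^-2].

Left side: [L^-1 M T^-2]
Right side: [L]

The two sides have different dimensions, so the equation is NOT dimensionally consistent.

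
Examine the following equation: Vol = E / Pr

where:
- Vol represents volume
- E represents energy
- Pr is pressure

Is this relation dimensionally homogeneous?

Yes

Vol (volume) has dimensions [L^3].
E (energy) has dimensions [L^2 M T^-2].
Pr (pressure) has dimensions [L^-1 M T^-2].

Left side: [L^3]
Right side: [L^3]

Both sides have the same dimensions, so the equation is dimensionally consistent.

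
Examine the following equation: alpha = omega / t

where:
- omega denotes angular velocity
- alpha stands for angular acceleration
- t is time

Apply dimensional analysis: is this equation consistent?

Yes

omega (angular velocity) has dimensions [T^-1].
alpha (angular acceleration) has dimensions [T^-2].
t (time) has dimensions [T].

Left side: [T^-2]
Right side: [T^-2]

Both sides have the same dimensions, so the equation is dimensionally consistent.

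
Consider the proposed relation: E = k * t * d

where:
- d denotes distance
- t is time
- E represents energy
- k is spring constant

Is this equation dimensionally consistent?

No

d (distance) has dimensions [L].
t (time) has dimensions [T].
E (energy) has dimensions [L^2 M T^-2].
k (spring constant) has dimensions [M T^-2].

Left side: [L^2 M T^-2]
Right side: [L M T^-1]

The two sides have different dimensions, so the equation is NOT dimensionally consistent.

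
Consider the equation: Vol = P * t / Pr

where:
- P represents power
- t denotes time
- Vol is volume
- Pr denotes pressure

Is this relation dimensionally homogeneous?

Yes

P (power) has dimensions [L^2 M T^-3].
t (time) has dimensions [T].
Vol (volume) has dimensions [L^3].
Pr (pressure) has dimensions [L^-1 M T^-2].

Left side: [L^3]
Right side: [L^3]

Both sides have the same dimensions, so the equation is dimensionally consistent.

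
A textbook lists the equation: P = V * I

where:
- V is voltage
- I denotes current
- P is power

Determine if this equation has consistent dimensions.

Yes

V (voltage) has dimensions [I^-1 L^2 M T^-3].
I (current) has dimensions [I].
P (power) has dimensions [L^2 M T^-3].

Left side: [L^2 M T^-3]
Right side: [L^2 M T^-3]

Both sides have the same dimensions, so the equation is dimensionally consistent.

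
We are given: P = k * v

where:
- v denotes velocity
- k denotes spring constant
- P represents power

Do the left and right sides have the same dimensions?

No

v (velocity) has dimensions [L T^-1].
k (spring constant) has dimensions [M T^-2].
P (power) has dimensions [L^2 M T^-3].

Left side: [L^2 M T^-3]
Right side: [L M T^-3]

The two sides have different dimensions, so the equation is NOT dimensionally consistent.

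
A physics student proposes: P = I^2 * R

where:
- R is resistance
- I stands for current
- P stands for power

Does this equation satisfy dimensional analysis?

Yes

R (resistance) has dimensions [I^-2 L^2 M T^-3].
I (current) has dimensions [I].
P (power) has dimensions [L^2 M T^-3].

Left side: [L^2 M T^-3]
Right side: [L^2 M T^-3]

Both sides have the same dimensions, so the equation is dimensionally consistent.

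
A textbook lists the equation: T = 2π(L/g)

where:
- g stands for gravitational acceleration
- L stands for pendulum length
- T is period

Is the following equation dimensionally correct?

No

g (gravitational acceleration) has dimensions [L T^-2].
L (pendulum length) has dimensions [L].
T (period) has dimensions [T].

Left side: [T]
Right side: [T^2]

The two sides have different dimensions, so the equation is NOT dimensionally consistent.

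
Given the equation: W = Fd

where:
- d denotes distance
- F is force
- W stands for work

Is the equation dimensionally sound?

Yes

d (distance) has dimensions [L].
F (force) has dimensions [L M T^-2].
W (work) has dimensions [L^2 M T^-2].

Left side: [L^2 M T^-2]
Right side: [L^2 M T^-2]

Both sides have the same dimensions, so the equation is dimensionally consistent.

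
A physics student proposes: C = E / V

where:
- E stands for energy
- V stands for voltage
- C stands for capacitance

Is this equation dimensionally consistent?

No

E (energy) has dimensions [L^2 M T^-2].
V (voltage) has dimensions [I^-1 L^2 M T^-3].
C (capacitance) has dimensions [I^2 L^-2 M^-1 T^4].

Left side: [I^2 L^-2 M^-1 T^4]
Right side: [I T]

The two sides have different dimensions, so the equation is NOT dimensionally consistent.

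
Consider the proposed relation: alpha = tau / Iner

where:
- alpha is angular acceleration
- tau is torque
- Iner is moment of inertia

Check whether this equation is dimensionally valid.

Yes

alpha (angular acceleration) has dimensions [T^-2].
tau (torque) has dimensions [L^2 M T^-2].
Iner (moment of inertia) has dimensions [L^2 M].

Left side: [T^-2]
Right side: [T^-2]

Both sides have the same dimensions, so the equation is dimensionally consistent.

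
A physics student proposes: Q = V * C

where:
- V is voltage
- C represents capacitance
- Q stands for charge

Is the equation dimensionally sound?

Yes

V (voltage) has dimensions [I^-1 L^2 M T^-3].
C (capacitance) has dimensions [I^2 L^-2 M^-1 T^4].
Q (charge) has dimensions [I T].

Left side: [I T]
Right side: [I T]

Both sides have the same dimensions, so the equation is dimensionally consistent.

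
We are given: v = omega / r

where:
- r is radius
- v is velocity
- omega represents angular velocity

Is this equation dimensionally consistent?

No

r (radius) has dimensions [L].
v (velocity) has dimensions [L T^-1].
omega (angular velocity) has dimensions [T^-1].

Left side: [L T^-1]
Right side: [L^-1 T^-1]

The two sides have different dimensions, so the equation is NOT dimensionally consistent.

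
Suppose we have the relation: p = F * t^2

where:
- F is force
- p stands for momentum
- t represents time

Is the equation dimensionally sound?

No

F (force) has dimensions [L M T^-2].
p (momentum) has dimensions [L M T^-1].
t (time) has dimensions [T].

Left side: [L M T^-1]
Right side: [L M]

The two sides have different dimensions, so the equation is NOT dimensionally consistent.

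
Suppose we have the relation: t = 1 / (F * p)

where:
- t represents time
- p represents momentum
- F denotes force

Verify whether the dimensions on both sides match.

No

t (time) has dimensions [T].
p (momentum) has dimensions [L M T^-1].
F (force) has dimensions [L M T^-2].

Left side: [T]
Right side: [L^-2 M^-2 T^3]

The two sides have different dimensions, so the equation is NOT dimensionally consistent.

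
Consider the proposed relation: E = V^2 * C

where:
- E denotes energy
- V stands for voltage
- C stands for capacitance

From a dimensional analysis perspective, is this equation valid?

Yes

E (energy) has dimensions [L^2 M T^-2].
V (voltage) has dimensions [I^-1 L^2 M T^-3].
C (capacitance) has dimensions [I^2 L^-2 M^-1 T^4].

Left side: [L^2 M T^-2]
Right side: [L^2 M T^-2]

Both sides have the same dimensions, so the equation is dimensionally consistent.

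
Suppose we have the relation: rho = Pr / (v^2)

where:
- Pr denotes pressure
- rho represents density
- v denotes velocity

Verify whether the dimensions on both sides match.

Yes

Pr (pressure) has dimensions [L^-1 M T^-2].
rho (density) has dimensions [L^-3 M].
v (velocity) has dimensions [L T^-1].

Left side: [L^-3 M]
Right side: [L^-3 M]

Both sides have the same dimensions, so the equation is dimensionally consistent.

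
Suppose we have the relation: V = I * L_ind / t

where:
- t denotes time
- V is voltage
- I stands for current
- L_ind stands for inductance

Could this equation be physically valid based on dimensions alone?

Yes

t (time) has dimensions [T].
V (voltage) has dimensions [I^-1 L^2 M T^-3].
I (current) has dimensions [I].
L_ind (inductance) has dimensions [I^-2 L^2 M T^-2].

Left side: [I^-1 L^2 M T^-3]
Right side: [I^-1 L^2 M T^-3]

Both sides have the same dimensions, so the equation is dimensionally consistent.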